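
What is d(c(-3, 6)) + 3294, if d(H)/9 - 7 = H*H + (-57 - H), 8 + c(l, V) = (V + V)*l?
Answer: 20664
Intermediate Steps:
c(l, V) = -8 + 2*V*l (c(l, V) = -8 + (V + V)*l = -8 + (2*V)*l = -8 + 2*V*l)
d(H) = -450 - 9*H + 9*H² (d(H) = 63 + 9*(H*H + (-57 - H)) = 63 + 9*(H² + (-57 - H)) = 63 + 9*(-57 + H² - H) = 63 + (-513 - 9*H + 9*H²) = -450 - 9*H + 9*H²)
d(c(-3, 6)) + 3294 = (-450 - 9*(-8 + 2*6*(-3)) + 9*(-8 + 2*6*(-3))²) + 3294 = (-450 - 9*(-8 - 36) + 9*(-8 - 36)²) + 3294 = (-450 - 9*(-44) + 9*(-44)²) + 3294 = (-450 + 396 + 9*1936) + 3294 = (-450 + 396 + 17424) + 3294 = 17370 + 3294 = 20664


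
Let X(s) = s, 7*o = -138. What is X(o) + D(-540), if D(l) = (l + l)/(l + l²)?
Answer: -10628/539 ≈ -19.718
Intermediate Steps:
o = -138/7 (o = (⅐)*(-138) = -138/7 ≈ -19.714)
D(l) = 2*l/(l + l²) (D(l) = (2*l)/(l + l²) = 2*l/(l + l²))
X(o) + D(-540) = -138/7 + 2/(1 - 540) = -138/7 + 2/(-539) = -138/7 + 2*(-1/539) = -138/7 - 2/539 = -10628/539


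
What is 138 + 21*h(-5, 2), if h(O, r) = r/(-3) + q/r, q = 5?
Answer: 353/2 ≈ 176.50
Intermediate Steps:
h(O, r) = 5/r - r/3 (h(O, r) = r/(-3) + 5/r = r*(-1/3) + 5/r = -r/3 + 5/r = 5/r - r/3)
138 + 21*h(-5, 2) = 138 + 21*(5/2 - 1/3*2) = 138 + 21*(5*(1/2) - 2/3) = 138 + 21*(5/2 - 2/3) = 138 + 21*(11/6) = 138 + 77/2 = 353/2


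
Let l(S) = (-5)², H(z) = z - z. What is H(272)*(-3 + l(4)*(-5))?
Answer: 0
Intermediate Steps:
H(z) = 0
l(S) = 25
H(272)*(-3 + l(4)*(-5)) = 0*(-3 + 25*(-5)) = 0*(-3 - 125) = 0*(-128) = 0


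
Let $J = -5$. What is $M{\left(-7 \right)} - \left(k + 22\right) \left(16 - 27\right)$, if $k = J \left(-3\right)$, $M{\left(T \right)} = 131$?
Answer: $538$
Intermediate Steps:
$k = 15$ ($k = \left(-5\right) \left(-3\right) = 15$)
$M{\left(-7 \right)} - \left(k + 22\right) \left(16 - 27\right) = 131 - \left(15 + 22\right) \left(16 - 27\right) = 131 - 37 \left(-11\right) = 131 - -407 = 131 + 407 = 538$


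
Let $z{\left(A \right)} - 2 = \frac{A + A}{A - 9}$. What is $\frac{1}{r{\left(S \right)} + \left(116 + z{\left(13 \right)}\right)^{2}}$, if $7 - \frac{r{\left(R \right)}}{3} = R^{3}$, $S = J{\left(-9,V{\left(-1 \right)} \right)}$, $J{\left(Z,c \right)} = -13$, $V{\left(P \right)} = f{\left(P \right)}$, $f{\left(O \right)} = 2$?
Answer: $\frac{4}{88449} \approx 4.5224 \cdot 10^{-5}$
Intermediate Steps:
$V{\left(P \right)} = 2$
$z{\left(A \right)} = 2 + \frac{2 A}{-9 + A}$ ($z{\left(A \right)} = 2 + \frac{A + A}{A - 9} = 2 + \frac{2 A}{-9 + A}$)
$S = -13$
$r{\left(R \right)} = 21 - 3 R^{3}$
$\frac{1}{r{\left(S \right)} + \left(116 + z{\left(13 \right)}\right)^{2}} = \frac{1}{\left(21 - 3 \left(-13\right)^{3}\right) + \left(116 + \frac{2 \left(-9 + 2 \cdot 13\right)}{-9 + 13}\right)^{2}} = \frac{1}{\left(21 - -6591\right) + \left(116 + \frac{2 \left(-9 + 26\right)}{4}\right)^{2}} = \frac{1}{\left(21 + 6591\right) + \left(116 + 2 \cdot \frac{1}{4} \cdot 17\right)^{2}} = \frac{1}{6612 + \left(116 + \frac{17}{2}\right)^{2}} = \frac{1}{6612 + \left(\frac{249}{2}\right)^{2}} = \frac{1}{6612 + \frac{62001}{4}} = \frac{1}{\frac{88449}{4}} = \frac{4}{88449}$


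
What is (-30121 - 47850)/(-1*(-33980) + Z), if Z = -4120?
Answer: -77971/29860 ≈ -2.6112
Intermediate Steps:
(-30121 - 47850)/(-1*(-33980) + Z) = (-30121 - 47850)/(-1*(-33980) - 4120) = -77971/(33980 - 4120) = -77971/29860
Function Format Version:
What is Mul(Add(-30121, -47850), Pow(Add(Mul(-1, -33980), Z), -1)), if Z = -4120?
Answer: Rational(-77971, 29860) ≈ -2.6112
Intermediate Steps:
Mul(Add(-30121, -47850), Pow(Add(Mul(-1, -33980), Z), -1)) = Mul(Add(-30121, -47850), Pow(Add(Mul(-1, -33980), -4120), -1)) = Mul(-77971, Pow(Add(33980, -4120), -1)) = Mul(-77971, Pow(29860, -1)) = Mul(-77971, Rational(1, 29860)) = Rational(-77971, 29860)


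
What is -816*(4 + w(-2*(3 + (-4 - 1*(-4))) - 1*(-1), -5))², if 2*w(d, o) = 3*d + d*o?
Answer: -66096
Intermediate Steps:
w(d, o) = 3*d/2 + d*o/2 (w(d, o) = (3*d + d*o)/2 = 3*d/2 + d*o/2)
-816*(4 + w(-2*(3 + (-4 - 1*(-4))) - 1*(-1), -5))² = -816*(4 + (-2*(3 + (-4 - 1*(-4))) - 1*(-1))*(3 - 5)/2)² = -816*(4 + (½)*(-2*(3 + (-4 + 4)) + 1)*(-2))² = -816*(4 + (½)*(-2*(3 + 0) + 1)*(-2))² = -816*(4 + (½)*(-2*3 + 1)*(-2))² = -816*(4 + (½)*(-6 + 1)*(-2))² = -816*(4 + (½)*(-5)*(-2))² = -816*(4 + 5)² = -816*9² = -816*81 = -66096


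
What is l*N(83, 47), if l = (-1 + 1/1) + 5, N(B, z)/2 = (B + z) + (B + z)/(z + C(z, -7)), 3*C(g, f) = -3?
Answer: 30550/23 ≈ 1328.3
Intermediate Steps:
C(g, f) = -1 (C(g, f) = (⅓)*(-3) = -1)
N(B, z) = 2*B + 2*z + 2*(B + z)/(-1 + z) (N(B, z) = 2*((B + z) + (B + z)/(z - 1)) = 2*((B + z) + (B + z)/(-1 + z)) = 2*(B + z + (B + z)/(-1 + z)) = 2*B + 2*z + 2*(B + z)/(-1 + z))
l = 5 (l = (-1 + 1) + 5 = 0 + 5 = 5)
l*N(83, 47) = 5*(2*47*(83 + 47)/(-1 + 47)) = 5*(2*47*130/46) = 5*(2*47*(1/46)*130) = 5*(6110/23) = 30550/23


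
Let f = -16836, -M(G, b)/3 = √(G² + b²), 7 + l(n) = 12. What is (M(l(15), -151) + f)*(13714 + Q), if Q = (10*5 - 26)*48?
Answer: -250283976 - 44598*√22826 ≈ -2.5702e+8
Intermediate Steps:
l(n) = 5 (l(n) = -7 + 12 = 5)
M(G, b) = -3*√(G² + b²)
Q = 1152 (Q = (50 - 26)*48 = 24*48 = 1152)
(M(l(15), -151) + f)*(13714 + Q) = (-3*√(5² + (-151)²) - 16836)*(13714 + 1152) = (-3*√(25 + 22801) - 16836)*14866 = (-3*√22826 - 16836)*14866 = (-16836 - 3*√22826)*14866 = -250283976 - 44598*√22826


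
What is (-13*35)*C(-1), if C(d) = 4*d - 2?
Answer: 2730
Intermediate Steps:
C(d) = -2 + 4*d
(-13*35)*C(-1) = (-13*35)*(-2 + 4*(-1)) = -455*(-2 - 4) = -455*(-6) = 2730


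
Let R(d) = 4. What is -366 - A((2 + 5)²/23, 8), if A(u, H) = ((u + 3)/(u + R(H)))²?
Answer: -7290370/19881 ≈ -366.70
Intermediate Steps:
A(u, H) = (3 + u)²/(4 + u)² (A(u, H) = ((u + 3)/(u + 4))² = ((3 + u)/(4 + u))² = (3 + u)²/(4 + u)²)
-366 - A((2 + 5)²/23, 8) = -366 - (3 + (2 + 5)²/23)²/(4 + (2 + 5)²/23)² = -366 - (3 + 7²*(1/23))²/(4 + 7²*(1/23))² = -366 - (3 + 49*(1/23))²/(4 + 49*(1/23))² = -366 - (3 + 49/23)²/(4 + 49/23)² = -366 - (118/23)²/(141/23)² = -366 - 13924*529/(529*19881) = -366 - 1*13924/19881 = -366 - 13924/19881 = -7290370/19881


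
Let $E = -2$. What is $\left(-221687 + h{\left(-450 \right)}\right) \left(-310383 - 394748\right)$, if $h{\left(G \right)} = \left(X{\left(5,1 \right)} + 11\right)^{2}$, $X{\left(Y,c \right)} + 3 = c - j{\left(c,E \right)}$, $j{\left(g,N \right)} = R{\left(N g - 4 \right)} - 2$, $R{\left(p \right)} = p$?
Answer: $156114593138$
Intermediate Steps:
$j{\left(g,N \right)} = -6 + N g$ ($j{\left(g,N \right)} = \left(N g - 4\right) - 2 = \left(-4 + N g\right) - 2 = -6 + N g$)
$X{\left(Y,c \right)} = 3 + 3 c$ ($X{\left(Y,c \right)} = -3 + \left(c - \left(-6 - 2 c\right)\right) = -3 + \left(c + \left(6 + 2 c\right)\right) = -3 + \left(6 + 3 c\right) = 3 + 3 c$)
$h{\left(G \right)} = 289$ ($h{\left(G \right)} = \left(\left(3 + 3 \cdot 1\right) + 11\right)^{2} = \left(\left(3 + 3\right) + 11\right)^{2} = \left(6 + 11\right)^{2} = 17^{2} = 289$)
$\left(-221687 + h{\left(-450 \right)}\right) \left(-310383 - 394748\right) = \left(-221687 + 289\right) \left(-310383 - 394748\right) = \left(-221398\right) \left(-705131\right) = 156114593138$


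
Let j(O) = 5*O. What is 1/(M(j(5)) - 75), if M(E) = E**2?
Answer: 1/550 ≈ 0.0018182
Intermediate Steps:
1/(M(j(5)) - 75) = 1/((5*5)**2 - 75) = 1/(25**2 - 75) = 1/(625 - 75) = 1/550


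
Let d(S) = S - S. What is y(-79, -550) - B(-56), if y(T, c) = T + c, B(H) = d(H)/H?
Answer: -629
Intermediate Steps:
d(S) = 0
B(H) = 0 (B(H) = 0/H = 0)
y(-79, -550) - B(-56) = (-79 - 550) - 1*0 = -629 + 0 = -629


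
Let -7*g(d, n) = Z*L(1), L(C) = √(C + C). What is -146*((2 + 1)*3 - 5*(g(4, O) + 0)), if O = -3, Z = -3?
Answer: -1314 + 2190*√2/7 ≈ -871.55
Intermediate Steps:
L(C) = √2*√C (L(C) = √(2*C) = √2*√C)
g(d, n) = 3*√2/7 (g(d, n) = -(-3)*√2*√1/7 = -(-3)*√2*1/7 = -(-3)*√2/7 = 3*√2/7)
-146*((2 + 1)*3 - 5*(g(4, O) + 0)) = -146*((2 + 1)*3 - 5*(3*√2/7 + 0)) = -146*(3*3 - 15*√2/7) = -146*(9 - 15*√2/7) = -1314 + 2190*√2/7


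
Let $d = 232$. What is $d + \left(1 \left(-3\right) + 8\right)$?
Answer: $237$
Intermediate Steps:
$d + \left(1 \left(-3\right) + 8\right) = 232 + \left(1 \left(-3\right) + 8\right) = 232 + \left(-3 + 8\right) = 232 + 5 = 237$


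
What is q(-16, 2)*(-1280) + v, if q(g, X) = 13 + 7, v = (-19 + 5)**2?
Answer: -25404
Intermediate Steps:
v = 196 (v = (-14)**2 = 196)
q(g, X) = 20
q(-16, 2)*(-1280) + v = 20*(-1280) + 196 = -25600 + 196 = -25404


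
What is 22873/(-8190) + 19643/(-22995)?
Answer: -2180447/597870 ≈ -3.6470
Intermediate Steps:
22873/(-8190) + 19643/(-22995) = 22873*(-1/8190) + 19643*(-1/22995) = -22873/8190 - 19643/22995 = -2180447/597870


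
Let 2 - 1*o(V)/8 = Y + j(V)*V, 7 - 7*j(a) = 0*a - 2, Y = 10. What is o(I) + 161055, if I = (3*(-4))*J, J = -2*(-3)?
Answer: 1132121/7 ≈ 1.6173e+5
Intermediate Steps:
J = 6 (J = -1*(-6) = 6)
j(a) = 9/7 (j(a) = 1 - (0*a - 2)/7 = 1 - (0 - 2)/7 = 1 - 1/7*(-2) = 1 + 2/7 = 9/7)
I = -72 (I = (3*(-4))*6 = -12*6 = -72)
o(V) = -64 - 72*V/7 (o(V) = 16 - 8*(10 + 9*V/7) = 16 + (-80 - 72*V/7) = -64 - 72*V/7)
o(I) + 161055 = (-64 - 72/7*(-72)) + 161055 = (-64 + 5184/7) + 161055 = 4736/7 + 161055 = 1132121/7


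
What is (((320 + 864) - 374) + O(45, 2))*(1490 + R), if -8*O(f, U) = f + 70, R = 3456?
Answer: 15740645/4 ≈ 3.9352e+6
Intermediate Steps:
O(f, U) = -35/4 - f/8 (O(f, U) = -(f + 70)/8 = -(70 + f)/8 = -35/4 - f/8)
(((320 + 864) - 374) + O(45, 2))*(1490 + R) = (((320 + 864) - 374) + (-35/4 - 1/8*45))*(1490 + 3456) = ((1184 - 374) + (-35/4 - 45/8))*4946 = (810 - 115/8)*4946 = (6365/8)*4946 = 15740645/4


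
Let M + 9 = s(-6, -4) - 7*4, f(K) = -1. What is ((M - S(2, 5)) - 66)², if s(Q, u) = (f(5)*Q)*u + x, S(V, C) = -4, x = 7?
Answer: 13456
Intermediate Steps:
s(Q, u) = 7 - Q*u (s(Q, u) = (-Q)*u + 7 = -Q*u + 7 = 7 - Q*u)
M = -54 (M = -9 + ((7 - 1*(-6)*(-4)) - 7*4) = -9 + ((7 - 24) - 1*28) = -9 + (-17 - 28) = -9 - 45 = -54)
((M - S(2, 5)) - 66)² = ((-54 - 1*(-4)) - 66)² = ((-54 + 4) - 66)² = (-50 - 66)² = (-116)² = 13456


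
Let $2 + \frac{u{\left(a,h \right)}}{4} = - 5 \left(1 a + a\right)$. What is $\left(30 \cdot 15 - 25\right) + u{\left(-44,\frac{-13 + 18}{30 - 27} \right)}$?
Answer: $2177$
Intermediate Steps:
$u{\left(a,h \right)} = -8 - 40 a$ ($u{\left(a,h \right)} = -8 + 4 \left(- 5 \left(1 a + a\right)\right) = -8 + 4 \left(- 5 \left(a + a\right)\right) = -8 + 4 \left(- 5 \cdot 2 a\right) = -8 + 4 \left(- 10 a\right) = -8 - 40 a$)
$\left(30 \cdot 15 - 25\right) + u{\left(-44,\frac{-13 + 18}{30 - 27} \right)} = \left(30 \cdot 15 - 25\right) - -1752 = \left(450 - 25\right) + \left(-8 + 1760\right) = 425 + 1752 = 2177$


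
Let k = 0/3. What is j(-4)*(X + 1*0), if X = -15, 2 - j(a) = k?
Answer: -30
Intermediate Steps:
k = 0 (k = 0*(1/3) = 0)
j(a) = 2 (j(a) = 2 - 1*0 = 2 + 0 = 2)
j(-4)*(X + 1*0) = 2*(-15 + 1*0) = 2*(-15 + 0) = 2*(-15) = -30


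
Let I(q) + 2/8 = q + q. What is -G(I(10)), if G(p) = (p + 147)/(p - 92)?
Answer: 667/289 ≈ 2.3080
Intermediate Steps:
I(q) = -¼ + 2*q (I(q) = -¼ + (q + q) = -¼ + 2*q)
G(p) = (147 + p)/(-92 + p)
-G(I(10)) = -(147 + (-¼ + 2*10))/(-92 + (-¼ + 2*10)) = -(147 + (-¼ + 20))/(-92 + (-¼ + 20)) = -(147 + 79/4)/(-92 + 79/4) = -667/((-289/4)*4) = -(-4)*667/(289*4) = -1*(-667/289) = 667/289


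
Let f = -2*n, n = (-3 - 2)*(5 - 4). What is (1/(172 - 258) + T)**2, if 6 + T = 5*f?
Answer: 14311089/7396 ≈ 1935.0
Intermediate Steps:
n = -5 (n = -5*1 = -5)
f = 10 (f = -2*(-5) = 10)
T = 44 (T = -6 + 5*10 = -6 + 50 = 44)
(1/(172 - 258) + T)**2 = (1/(172 - 258) + 44)**2 = (1/(-86) + 44)**2 = (-1/86 + 44)**2 = (3783/86)**2 = 14311089/7396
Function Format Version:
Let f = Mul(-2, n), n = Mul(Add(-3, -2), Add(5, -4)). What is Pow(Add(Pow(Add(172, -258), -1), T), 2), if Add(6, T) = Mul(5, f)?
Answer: Rational(14311089, 7396) ≈ 1935.0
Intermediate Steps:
n = -5 (n = Mul(-5, 1) = -5)
f = 10 (f = Mul(-2, -5) = 10)
T = 44 (T = Add(-6, Mul(5, 10)) = Add(-6, 50) = 44)
Pow(Add(Pow(Add(172, -258), -1), T), 2) = Pow(Add(Pow(Add(172, -258), -1), 44), 2) = Pow(Add(Pow(-86, -1), 44), 2) = Pow(Add(Rational(-1, 86), 44), 2) = Pow(Rational(3783, 86), 2) = Rational(14311089, 7396)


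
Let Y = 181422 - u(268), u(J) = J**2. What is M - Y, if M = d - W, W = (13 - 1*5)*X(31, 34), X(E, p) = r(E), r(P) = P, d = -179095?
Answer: -288941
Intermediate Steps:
X(E, p) = E
W = 248 (W = (13 - 1*5)*31 = (13 - 5)*31 = 8*31 = 248)
M = -179343 (M = -179095 - 1*248 = -179095 - 248 = -179343)
Y = 109598 (Y = 181422 - 1*268**2 = 181422 - 1*71824 = 181422 - 71824 = 109598)
M - Y = -179343 - 1*109598 = -179343 - 109598 = -288941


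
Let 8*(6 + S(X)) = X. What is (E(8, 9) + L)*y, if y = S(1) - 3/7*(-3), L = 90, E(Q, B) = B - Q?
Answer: -3341/8 ≈ -417.63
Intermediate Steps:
S(X) = -6 + X/8
y = -257/56 (y = (-6 + (⅛)*1) - 3/7*(-3) = (-6 + ⅛) - 3*⅐*(-3) = -47/8 - 3/7*(-3) = -47/8 + 9/7 = -257/56 ≈ -4.5893)
(E(8, 9) + L)*y = ((9 - 1*8) + 90)*(-257/56) = ((9 - 8) + 90)*(-257/56) = (1 + 90)*(-257/56) = 91*(-257/56) = -3341/8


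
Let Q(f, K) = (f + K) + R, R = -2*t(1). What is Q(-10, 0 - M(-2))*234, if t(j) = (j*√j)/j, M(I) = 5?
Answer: -3978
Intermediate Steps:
t(j) = √j (t(j) = j^(3/2)/j = √j)
R = -2 (R = -2*√1 = -2*1 = -2)
Q(f, K) = -2 + K + f (Q(f, K) = (f + K) - 2 = (K + f) - 2 = -2 + K + f)
Q(-10, 0 - M(-2))*234 = (-2 + (0 - 1*5) - 10)*234 = (-2 + (0 - 5) - 10)*234 = (-2 - 5 - 10)*234 = -17*234 = -3978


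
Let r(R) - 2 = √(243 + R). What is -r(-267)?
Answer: -2 - 2*I*√6 ≈ -2.0 - 4.899*I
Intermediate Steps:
r(R) = 2 + √(243 + R)
-r(-267) = -(2 + √(243 - 267)) = -(2 + √(-24)) = -(2 + 2*I*√6) = -2 - 2*I*√6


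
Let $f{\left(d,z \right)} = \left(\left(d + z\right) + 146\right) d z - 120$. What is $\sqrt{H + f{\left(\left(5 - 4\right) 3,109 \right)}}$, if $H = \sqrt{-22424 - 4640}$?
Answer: $\sqrt{84246 + 2 i \sqrt{6766}} \approx 290.25 + 0.283 i$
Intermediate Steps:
$f{\left(d,z \right)} = -120 + d z \left(146 + d + z\right)$ ($f{\left(d,z \right)} = \left(146 + d + z\right) d z - 120 = d \left(146 + d + z\right) z - 120 = d z \left(146 + d + z\right) - 120 = -120 + d z \left(146 + d + z\right)$)
$H = 2 i \sqrt{6766}$ ($H = \sqrt{-27064} = 2 i \sqrt{6766} \approx 164.51 i$)
$\sqrt{H + f{\left(\left(5 - 4\right) 3,109 \right)}} = \sqrt{2 i \sqrt{6766} + \left(-120 + \left(5 - 4\right) 3 \cdot 109^{2} + 109 \left(\left(5 - 4\right) 3\right)^{2} + 146 \left(5 - 4\right) 3 \cdot 109\right)} = \sqrt{2 i \sqrt{6766} + \left(-120 + 1 \cdot 3 \cdot 11881 + 109 \left(1 \cdot 3\right)^{2} + 146 \cdot 1 \cdot 3 \cdot 109\right)} = \sqrt{2 i \sqrt{6766} + \left(-120 + 3 \cdot 11881 + 109 \cdot 3^{2} + 146 \cdot 3 \cdot 109\right)} = \sqrt{2 i \sqrt{6766} + \left(-120 + 35643 + 109 \cdot 9 + 47742\right)} = \sqrt{2 i \sqrt{6766} + \left(-120 + 35643 + 981 + 47742\right)} = \sqrt{2 i \sqrt{6766} + 84246} = \sqrt{84246 + 2 i \sqrt{6766}}$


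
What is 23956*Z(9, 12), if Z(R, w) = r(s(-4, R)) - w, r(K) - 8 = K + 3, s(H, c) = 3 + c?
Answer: 263516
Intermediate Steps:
r(K) = 11 + K (r(K) = 8 + (K + 3) = 8 + (3 + K) = 11 + K)
Z(R, w) = 14 + R - w (Z(R, w) = (11 + (3 + R)) - w = (14 + R) - w = 14 + R - w)
23956*Z(9, 12) = 23956*(14 + 9 - 1*12) = 23956*(14 + 9 - 12) = 23956*11 = 263516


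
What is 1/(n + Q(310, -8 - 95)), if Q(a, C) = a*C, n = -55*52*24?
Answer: -1/100570 ≈ -9.9433e-6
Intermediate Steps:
n = -68640 (n = -2860*24 = -68640)
Q(a, C) = C*a
1/(n + Q(310, -8 - 95)) = 1/(-68640 + (-8 - 95)*310) = 1/(-68640 - 103*310) = 1/(-68640 - 31930) = 1/(-100570) = -1/100570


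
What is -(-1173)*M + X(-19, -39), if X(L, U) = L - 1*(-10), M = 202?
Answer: 236937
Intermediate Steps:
X(L, U) = 10 + L (X(L, U) = L + 10 = 10 + L)
-(-1173)*M + X(-19, -39) = -(-1173)*202 + (10 - 19) = -391*(-606) - 9 = 236946 - 9 = 236937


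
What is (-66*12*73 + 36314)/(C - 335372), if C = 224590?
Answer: 10751/55391 ≈ 0.19409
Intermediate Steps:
(-66*12*73 + 36314)/(C - 335372) = (-66*12*73 + 36314)/(224590 - 335372) = (-792*73 + 36314)/(-110782) = (-57816 + 36314)*(-1/110782) = -21502*(-1/110782) = 10751/55391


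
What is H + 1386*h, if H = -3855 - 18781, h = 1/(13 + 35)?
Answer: -180857/8 ≈ -22607.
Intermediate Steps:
h = 1/48 ≈ 0.020833
H = -22636
H + 1386*h = -22636 + 1386*(1/48) = -22636 + 231/8 = -180857/8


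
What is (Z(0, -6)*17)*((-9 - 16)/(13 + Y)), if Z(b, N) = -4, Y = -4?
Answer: 1700/9 ≈ 188.89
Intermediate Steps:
(Z(0, -6)*17)*((-9 - 16)/(13 + Y)) = (-4*17)*((-9 - 16)/(13 - 4)) = -(-1700)/9 = -68*(-25/9) = 1700/9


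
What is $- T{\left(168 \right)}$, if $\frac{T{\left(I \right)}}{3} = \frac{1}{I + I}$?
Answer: $- \frac{1}{112} \approx -0.0089286$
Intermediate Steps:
$T{\left(I \right)} = \frac{3}{2 I}$ ($T{\left(I \right)} = \frac{3}{I + I} = \frac{3}{2 I}$)
$- T{\left(168 \right)} = - \frac{3}{2 \cdot 168} = \left(-1\right) \frac{1}{112} = - \frac{1}{112}$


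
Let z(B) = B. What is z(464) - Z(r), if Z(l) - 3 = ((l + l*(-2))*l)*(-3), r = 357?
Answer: -381886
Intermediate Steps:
Z(l) = 3 + 3*l² (Z(l) = 3 + ((l + l*(-2))*l)*(-3) = 3 + ((l - 2*l)*l)*(-3) = 3 + ((-l)*l)*(-3) = 3 - l²*(-3) = 3 + 3*l²)
z(464) - Z(r) = 464 - (3 + 3*357²) = 464 - (3 + 3*127449) = 464 - (3 + 382347) = 464 - 1*382350 = 464 - 382350 = -381886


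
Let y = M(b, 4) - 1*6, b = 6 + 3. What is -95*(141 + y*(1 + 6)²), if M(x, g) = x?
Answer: -27360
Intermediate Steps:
b = 9
y = 3 (y = 9 - 1*6 = 9 - 6 = 3)
-95*(141 + y*(1 + 6)²) = -95*(141 + 3*(1 + 6)²) = -95*(141 + 3*7²) = -95*(141 + 3*49) = -95*(141 + 147) = -95*288 = -27360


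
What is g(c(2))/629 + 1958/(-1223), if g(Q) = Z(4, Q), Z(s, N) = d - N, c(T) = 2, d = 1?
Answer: -1232805/769267 ≈ -1.6026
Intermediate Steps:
Z(s, N) = 1 - N
g(Q) = 1 - Q
g(c(2))/629 + 1958/(-1223) = (1 - 1*2)/629 + 1958/(-1223) = (1 - 2)*(1/629) + 1958*(-1/1223) = -1*1/629 - 1958/1223 = -1/629 - 1958/1223 = -1232805/769267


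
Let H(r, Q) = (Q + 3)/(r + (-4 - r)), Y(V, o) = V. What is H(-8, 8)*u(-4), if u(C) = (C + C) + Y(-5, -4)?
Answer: 143/4 ≈ 35.750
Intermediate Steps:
u(C) = -5 + 2*C (u(C) = (C + C) - 5 = 2*C - 5 = -5 + 2*C)
H(r, Q) = -3/4 - Q/4 (H(r, Q) = (3 + Q)/(-4) = (3 + Q)*(-1/4) = -3/4 - Q/4)
H(-8, 8)*u(-4) = (-3/4 - 1/4*8)*(-5 + 2*(-4)) = (-3/4 - 2)*(-5 - 8) = -11/4*(-13) = 143/4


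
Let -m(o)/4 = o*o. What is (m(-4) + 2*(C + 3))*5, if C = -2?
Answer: -310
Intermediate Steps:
m(o) = -4*o**2 (m(o) = -4*o*o = -4*o**2)
(m(-4) + 2*(C + 3))*5 = (-4*(-4)**2 + 2*(-2 + 3))*5 = (-4*16 + 2*1)*5 = (-64 + 2)*5 = -62*5 = -310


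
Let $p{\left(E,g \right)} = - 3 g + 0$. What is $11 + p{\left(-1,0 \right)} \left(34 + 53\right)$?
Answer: $11$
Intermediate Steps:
$p{\left(E,g \right)} = - 3 g$
$11 + p{\left(-1,0 \right)} \left(34 + 53\right) = 11 + \left(-3\right) 0 \left(34 + 53\right) = 11 + 0 \cdot 87 = 11 + 0 = 11$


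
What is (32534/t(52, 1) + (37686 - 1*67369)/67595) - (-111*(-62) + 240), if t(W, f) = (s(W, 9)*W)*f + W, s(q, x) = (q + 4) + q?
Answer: -1363304999817/191564230 ≈ -7116.7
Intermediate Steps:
s(q, x) = 4 + 2*q (s(q, x) = (4 + q) + q = 4 + 2*q)
t(W, f) = W + W*f*(4 + 2*W) (t(W, f) = ((4 + 2*W)*W)*f + W = (W*(4 + 2*W))*f + W = W*f*(4 + 2*W) + W = W + W*f*(4 + 2*W))
(32534/t(52, 1) + (37686 - 1*67369)/67595) - (-111*(-62) + 240) = (32534/((52*(1 + 2*1*(2 + 52)))) + (37686 - 1*67369)/67595) - (-111*(-62) + 240) = (32534/((52*(1 + 2*1*54))) + (37686 - 67369)*(1/67595)) - (6882 + 240) = (32534/((52*(1 + 108))) - 29683*1/67595) - 1*7122 = (32534/((52*109)) - 29683/67595) - 7122 = (32534/5668 - 29683/67595) - 7122 = (32534*(1/5668) - 29683/67595) - 7122 = (16267/2834 - 29683/67595) - 7122 = 1015446243/191564230 - 7122 = -1363304999817/191564230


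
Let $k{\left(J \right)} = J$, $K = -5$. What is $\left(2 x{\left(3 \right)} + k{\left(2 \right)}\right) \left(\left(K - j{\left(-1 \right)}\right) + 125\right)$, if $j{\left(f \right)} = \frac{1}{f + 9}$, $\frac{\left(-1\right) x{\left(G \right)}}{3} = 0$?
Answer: $\frac{959}{4} \approx 239.75$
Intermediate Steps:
$x{\left(G \right)} = 0$ ($x{\left(G \right)} = \left(-3\right) 0 = 0$)
$j{\left(f \right)} = \frac{1}{9 + f}$
$\left(2 x{\left(3 \right)} + k{\left(2 \right)}\right) \left(\left(K - j{\left(-1 \right)}\right) + 125\right) = \left(2 \cdot 0 + 2\right) \left(\left(-5 - \frac{1}{9 - 1}\right) + 125\right) = \left(0 + 2\right) \left(\left(-5 - \frac{1}{8}\right) + 125\right) = 2 \left(\left(-5 - \frac{1}{8}\right) + 125\right) = 2 \left(- \frac{41}{8} + 125\right) = 2 \cdot \frac{959}{8} = \frac{959}{4}$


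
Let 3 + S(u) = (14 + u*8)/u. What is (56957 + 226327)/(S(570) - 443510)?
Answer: -40367970/63199459 ≈ -0.63874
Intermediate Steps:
S(u) = -3 + (14 + 8*u)/u (S(u) = -3 + (14 + u*8)/u = -3 + (14 + 8*u)/u)
(56957 + 226327)/(S(570) - 443510) = (56957 + 226327)/((5 + 14/570) - 443510) = 283284/((5 + 14*(1/570)) - 443510) = 283284/((5 + 7/285) - 443510) = 283284/(1432/285 - 443510) = 283284/(-126398918/285) = 283284*(-285/126398918) = -40367970/63199459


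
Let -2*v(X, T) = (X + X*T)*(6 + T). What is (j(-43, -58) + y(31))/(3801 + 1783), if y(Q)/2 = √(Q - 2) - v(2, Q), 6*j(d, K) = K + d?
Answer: 14107/33504 + √29/2792 ≈ 0.42298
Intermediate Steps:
v(X, T) = -(6 + T)*(X + T*X)/2 (v(X, T) = -(X + X*T)*(6 + T)/2 = -(X + T*X)*(6 + T)/2 = -(6 + T)*(X + T*X)/2)
j(d, K) = K/6 + d/6 (j(d, K) = (K + d)/6 = K/6 + d/6)
y(Q) = 12 + 2*Q² + 2*√(-2 + Q) + 14*Q (y(Q) = 2*(√(Q - 2) - (-1)*2*(6 + Q² + 7*Q)/2) = 2*(√(-2 + Q) - (-6 - Q² - 7*Q)) = 2*(√(-2 + Q) + (6 + Q² + 7*Q)) = 2*(6 + Q² + √(-2 + Q) + 7*Q) = 12 + 2*Q² + 2*√(-2 + Q) + 14*Q)
(j(-43, -58) + y(31))/(3801 + 1783) = (((⅙)*(-58) + (⅙)*(-43)) + (12 + 2*31² + 2*√(-2 + 31) + 14*31))/(3801 + 1783) = ((-29/3 - 43/6) + (12 + 2*961 + 2*√29 + 434))/5584 = (-101/6 + (12 + 1922 + 2*√29 + 434))*(1/5584) = (-101/6 + (2368 + 2*√29))*(1/5584) = (14107/6 + 2*√29)*(1/5584) = 14107/33504 + √29/2792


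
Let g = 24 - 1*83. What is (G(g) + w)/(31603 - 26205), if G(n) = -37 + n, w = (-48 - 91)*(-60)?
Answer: 4122/2699 ≈ 1.5272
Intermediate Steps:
w = 8340 (w = -139*(-60) = 8340)
g = -59 (g = 24 - 83 = -59)
(G(g) + w)/(31603 - 26205) = ((-37 - 59) + 8340)/(31603 - 26205) = (-96 + 8340)/5398 = 8244*(1/5398) = 4122/2699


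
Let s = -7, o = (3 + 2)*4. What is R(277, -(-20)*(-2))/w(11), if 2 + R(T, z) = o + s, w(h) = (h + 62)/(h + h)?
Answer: 242/73 ≈ 3.3151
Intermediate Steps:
o = 20 (o = 5*4 = 20)
w(h) = (62 + h)/(2*h) (w(h) = (62 + h)/((2*h)) = (62 + h)*(1/(2*h)) = (62 + h)/(2*h))
R(T, z) = 11 (R(T, z) = -2 + (20 - 7) = -2 + 13 = 11)
R(277, -(-20)*(-2))/w(11) = 11/(((½)*(62 + 11)/11)) = 11/(((½)*(1/11)*73)) = 11/(73/22) = 11*(22/73) = 242/73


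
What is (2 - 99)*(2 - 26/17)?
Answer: -776/17 ≈ -45.647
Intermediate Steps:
(2 - 99)*(2 - 26/17) = -97*(2 - 26*1/17) = -97*(2 - 26/17) = -97*8/17 = -776/17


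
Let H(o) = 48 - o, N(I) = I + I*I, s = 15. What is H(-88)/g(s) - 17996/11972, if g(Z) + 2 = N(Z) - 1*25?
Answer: -551239/637509 ≈ -0.86468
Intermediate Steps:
N(I) = I + I²
g(Z) = -27 + Z*(1 + Z) (g(Z) = -2 + (Z*(1 + Z) - 1*25) = -2 + (Z*(1 + Z) - 25) = -2 + (-25 + Z*(1 + Z)) = -27 + Z*(1 + Z))
H(-88)/g(s) - 17996/11972 = (48 - 1*(-88))/(-27 + 15*(1 + 15)) - 17996/11972 = (48 + 88)/(-27 + 15*16) - 17996*1/11972 = 136/(-27 + 240) - 4499/2993 = 136/213 - 4499/2993 = -551239/637509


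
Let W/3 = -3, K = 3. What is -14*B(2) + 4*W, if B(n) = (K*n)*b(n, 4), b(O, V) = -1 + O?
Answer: -120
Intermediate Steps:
W = -9 (W = 3*(-3) = -9)
B(n) = 3*n*(-1 + n) (B(n) = (3*n)*(-1 + n) = 3*n*(-1 + n))
-14*B(2) + 4*W = -42*2*(-1 + 2) + 4*(-9) = -42*2 - 36 = -14*6 - 36 = -84 - 36 = -120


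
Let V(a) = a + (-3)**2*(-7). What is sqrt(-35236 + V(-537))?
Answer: 34*I*sqrt(31) ≈ 189.3*I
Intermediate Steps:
V(a) = -63 + a (V(a) = a + 9*(-7) = a - 63 = -63 + a)
sqrt(-35236 + V(-537)) = sqrt(-35236 + (-63 - 537)) = sqrt(-35236 - 600) = sqrt(-35836) = 34*I*sqrt(31)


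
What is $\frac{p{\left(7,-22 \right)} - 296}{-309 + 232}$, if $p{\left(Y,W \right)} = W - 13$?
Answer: $\frac{331}{77} \approx 4.2987$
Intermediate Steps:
$p{\left(Y,W \right)} = -13 + W$
$\frac{p{\left(7,-22 \right)} - 296}{-309 + 232} = \frac{\left(-13 - 22\right) - 296}{-309 + 232} = \frac{-35 - 296}{-77} = \left(-331\right) \left(- \frac{1}{77}\right) = \frac{331}{77}$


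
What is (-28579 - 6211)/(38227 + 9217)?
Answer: -17395/23722 ≈ -0.73329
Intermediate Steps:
(-28579 - 6211)/(38227 + 9217) = -34790/47444 = -34790*1/47444 = -17395/23722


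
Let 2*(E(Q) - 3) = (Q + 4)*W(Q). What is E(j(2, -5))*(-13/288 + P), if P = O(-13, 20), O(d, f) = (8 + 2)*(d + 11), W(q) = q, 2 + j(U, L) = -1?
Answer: -5773/192 ≈ -30.068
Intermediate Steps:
j(U, L) = -3 (j(U, L) = -2 - 1 = -3)
O(d, f) = 110 + 10*d (O(d, f) = 10*(11 + d) = 110 + 10*d)
E(Q) = 3 + Q*(4 + Q)/2 (E(Q) = 3 + ((Q + 4)*Q)/2 = 3 + ((4 + Q)*Q)/2 = 3 + (Q*(4 + Q))/2 = 3 + Q*(4 + Q)/2)
P = -20 (P = 110 + 10*(-13) = 110 - 130 = -20)
E(j(2, -5))*(-13/288 + P) = (3 + (½)*(-3)² + 2*(-3))*(-13/288 - 20) = (3 + (½)*9 - 6)*(-13*1/288 - 20) = (3 + 9/2 - 6)*(-13/288 - 20) = (3/2)*(-5773/288) = -5773/192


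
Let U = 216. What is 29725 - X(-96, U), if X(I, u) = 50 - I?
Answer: 29579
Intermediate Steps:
29725 - X(-96, U) = 29725 - (50 - 1*(-96)) = 29725 - (50 + 96) = 29725 - 1*146 = 29725 - 146 = 29579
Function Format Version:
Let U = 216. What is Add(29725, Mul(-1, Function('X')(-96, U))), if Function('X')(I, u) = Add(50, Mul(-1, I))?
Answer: 29579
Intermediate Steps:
Add(29725, Mul(-1, Function('X')(-96, U))) = Add(29725, Mul(-1, Add(50, Mul(-1, -96)))) = Add(29725, Mul(-1, Add(50, 96))) = Add(29725, Mul(-1, 146)) = Add(29725, -146) = 29579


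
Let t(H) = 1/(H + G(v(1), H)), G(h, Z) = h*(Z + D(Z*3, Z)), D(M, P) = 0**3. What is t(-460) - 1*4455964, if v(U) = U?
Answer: -4099486881/920 ≈ -4.4560e+6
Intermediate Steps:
D(M, P) = 0
G(h, Z) = Z*h (G(h, Z) = h*(Z + 0) = h*Z = Z*h)
t(H) = 1/(2*H) (t(H) = 1/(H + H*1) = 1/(H + H) = 1/(2*H))
t(-460) - 1*4455964 = (1/2)/(-460) - 1*4455964 = (1/2)*(-1/460) - 4455964 = -1/920 - 4455964 = -4099486881/920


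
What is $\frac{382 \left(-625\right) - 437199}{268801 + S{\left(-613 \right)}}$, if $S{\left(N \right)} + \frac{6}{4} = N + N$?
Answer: $- \frac{1351898}{535147} \approx -2.5262$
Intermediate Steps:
$S{\left(N \right)} = - \frac{3}{2} + 2 N$ ($S{\left(N \right)} = - \frac{3}{2} + \left(N + N\right) = - \frac{3}{2} + 2 N$)
$\frac{382 \left(-625\right) - 437199}{268801 + S{\left(-613 \right)}} = \frac{382 \left(-625\right) - 437199}{268801 + \left(- \frac{3}{2} + 2 \left(-613\right)\right)} = \frac{-238750 - 437199}{268801 - \frac{2455}{2}} = - \frac{675949}{268801 - \frac{2455}{2}} = - \frac{675949}{\frac{535147}{2}} = \left(-675949\right) \frac{2}{535147} = - \frac{1351898}{535147}$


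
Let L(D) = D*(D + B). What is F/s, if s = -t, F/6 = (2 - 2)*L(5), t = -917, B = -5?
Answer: 0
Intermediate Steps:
L(D) = D*(-5 + D) (L(D) = D*(D - 5) = D*(-5 + D))
F = 0 (F = 6*((2 - 2)*(5*(-5 + 5))) = 6*(0*(5*0)) = 6*(0*0) = 6*0 = 0)
s = 917 (s = -1*(-917) = 917)
F/s = 0/917 = 0*(1/917) = 0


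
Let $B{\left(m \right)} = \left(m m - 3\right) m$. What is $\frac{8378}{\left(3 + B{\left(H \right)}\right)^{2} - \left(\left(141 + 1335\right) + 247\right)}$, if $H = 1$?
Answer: $- \frac{4189}{861} \approx -4.8653$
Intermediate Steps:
$B{\left(m \right)} = m \left(-3 + m^{2}\right)$ ($B{\left(m \right)} = \left(m^{2} - 3\right) m = \left(-3 + m^{2}\right) m = m \left(-3 + m^{2}\right)$)
$\frac{8378}{\left(3 + B{\left(H \right)}\right)^{2} - \left(\left(141 + 1335\right) + 247\right)} = \frac{8378}{\left(3 + 1 \left(-3 + 1^{2}\right)\right)^{2} - \left(\left(141 + 1335\right) + 247\right)} = \frac{8378}{\left(3 + 1 \left(-3 + 1\right)\right)^{2} - \left(1476 + 247\right)} = \frac{8378}{\left(3 + 1 \left(-2\right)\right)^{2} - 1723} = \frac{8378}{\left(3 - 2\right)^{2} - 1723} = \frac{8378}{1^{2} - 1723} = \frac{8378}{1 - 1723} = \frac{8378}{-1722} = 8378 \left(- \frac{1}{1722}\right) = - \frac{4189}{861}$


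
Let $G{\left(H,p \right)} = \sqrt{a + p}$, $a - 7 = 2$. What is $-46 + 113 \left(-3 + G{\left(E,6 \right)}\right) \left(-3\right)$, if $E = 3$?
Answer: $971 - 339 \sqrt{15} \approx -341.94$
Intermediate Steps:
$a = 9$ ($a = 7 + 2 = 9$)
$G{\left(H,p \right)} = \sqrt{9 + p}$
$-46 + 113 \left(-3 + G{\left(E,6 \right)}\right) \left(-3\right) = -46 + 113 \left(-3 + \sqrt{9 + 6}\right) \left(-3\right) = -46 + 113 \left(-3 + \sqrt{15}\right) \left(-3\right) = -46 + 113 \left(9 - 3 \sqrt{15}\right) = -46 + \left(1017 - 339 \sqrt{15}\right) = 971 - 339 \sqrt{15}$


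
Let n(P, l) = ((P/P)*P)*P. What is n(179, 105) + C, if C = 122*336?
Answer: 73033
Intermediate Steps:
n(P, l) = P² (n(P, l) = (1*P)*P = P*P = P²)
C = 40992
n(179, 105) + C = 179² + 40992 = 32041 + 40992 = 73033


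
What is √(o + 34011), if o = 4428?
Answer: 3*√4271 ≈ 196.06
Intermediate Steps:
√(o + 34011) = √(4428 + 34011) = √38439 = 3*√4271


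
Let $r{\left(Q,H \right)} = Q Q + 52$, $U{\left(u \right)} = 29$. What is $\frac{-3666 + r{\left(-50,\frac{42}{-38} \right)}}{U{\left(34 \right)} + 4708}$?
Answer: $- \frac{1114}{4737} \approx -0.23517$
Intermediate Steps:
$r{\left(Q,H \right)} = 52 + Q^{2}$ ($r{\left(Q,H \right)} = Q^{2} + 52 = 52 + Q^{2}$)
$\frac{-3666 + r{\left(-50,\frac{42}{-38} \right)}}{U{\left(34 \right)} + 4708} = \frac{-3666 + \left(52 + \left(-50\right)^{2}\right)}{29 + 4708} = \frac{-3666 + \left(52 + 2500\right)}{4737} = \left(-3666 + 2552\right) \frac{1}{4737} = \left(-1114\right) \frac{1}{4737} = - \frac{1114}{4737}$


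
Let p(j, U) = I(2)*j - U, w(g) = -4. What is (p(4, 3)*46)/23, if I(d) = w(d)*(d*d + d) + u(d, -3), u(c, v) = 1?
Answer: -190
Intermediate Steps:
I(d) = 1 - 4*d - 4*d² (I(d) = -4*(d*d + d) + 1 = -4*(d² + d) + 1 = -4*(d + d²) + 1 = (-4*d - 4*d²) + 1 = 1 - 4*d - 4*d²)
p(j, U) = -U - 23*j (p(j, U) = (1 - 4*2 - 4*2²)*j - U = (1 - 8 - 4*4)*j - U = (1 - 8 - 16)*j - U = -23*j - U = -U - 23*j)
(p(4, 3)*46)/23 = ((-1*3 - 23*4)*46)/23 = ((-3 - 92)*46)*(1/23) = -95*46*(1/23) = -4370*1/23 = -190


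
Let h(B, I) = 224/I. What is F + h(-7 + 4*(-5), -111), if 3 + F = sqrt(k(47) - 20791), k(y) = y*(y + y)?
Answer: -557/111 + I*sqrt(16373) ≈ -5.018 + 127.96*I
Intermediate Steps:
k(y) = 2*y**2 (k(y) = y*(2*y) = 2*y**2)
F = -3 + I*sqrt(16373) (F = -3 + sqrt(2*47**2 - 20791) = -3 + sqrt(2*2209 - 20791) = -3 + sqrt(4418 - 20791) = -3 + sqrt(-16373) = -3 + I*sqrt(16373) ≈ -3.0 + 127.96*I)
F + h(-7 + 4*(-5), -111) = (-3 + I*sqrt(16373)) + 224/(-111) = (-3 + I*sqrt(16373)) + 224*(-1/111) = (-3 + I*sqrt(16373)) - 224/111 = -557/111 + I*sqrt(16373)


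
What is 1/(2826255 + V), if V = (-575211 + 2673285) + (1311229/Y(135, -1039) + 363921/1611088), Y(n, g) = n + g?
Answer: 182052944/896224569634255 ≈ 2.0313e-7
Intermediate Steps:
Y(n, g) = g + n
V = 381696526389535/182052944 (V = (-575211 + 2673285) + (1311229/(-1039 + 135) + 363921/1611088) = 2098074 + (1311229/(-904) + 363921*(1/1611088)) = 2098074 + (1311229*(-1/904) + 363921/1611088) = 2098074 + (-1311229/904 + 363921/1611088) = 2098074 - 264022040321/182052944 = 381696526389535/182052944 ≈ 2.0966e+6)
1/(2826255 + V) = 1/(2826255 + 381696526389535/182052944) = 1/(896224569634255/182052944) = 182052944/896224569634255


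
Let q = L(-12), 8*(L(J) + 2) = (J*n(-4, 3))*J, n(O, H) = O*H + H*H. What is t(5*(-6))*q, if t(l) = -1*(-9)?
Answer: -504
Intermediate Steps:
n(O, H) = H² + H*O (n(O, H) = H*O + H² = H² + H*O)
t(l) = 9
L(J) = -2 - 3*J²/8 (L(J) = -2 + ((J*(3*(3 - 4)))*J)/8 = -2 + ((J*(3*(-1)))*J)/8 = -2 + ((J*(-3))*J)/8 = -2 + ((-3*J)*J)/8 = -2 + (-3*J²)/8 = -2 - 3*J²/8)
q = -56 (q = -2 - 3/8*(-12)² = -2 - 3/8*144 = -2 - 54 = -56)
t(5*(-6))*q = 9*(-56) = -504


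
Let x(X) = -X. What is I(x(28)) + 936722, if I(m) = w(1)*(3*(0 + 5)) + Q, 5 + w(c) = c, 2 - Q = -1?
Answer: 936665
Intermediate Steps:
Q = 3 (Q = 2 - 1*(-1) = 2 + 1 = 3)
w(c) = -5 + c
I(m) = -57 (I(m) = (-5 + 1)*(3*(0 + 5)) + 3 = -12*5 + 3 = -4*15 + 3 = -60 + 3 = -57)
I(x(28)) + 936722 = -57 + 936722 = 936665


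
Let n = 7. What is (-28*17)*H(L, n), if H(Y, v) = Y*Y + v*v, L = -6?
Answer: -40460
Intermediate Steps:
H(Y, v) = Y² + v²
(-28*17)*H(L, n) = (-28*17)*((-6)² + 7²) = -476*(36 + 49) = -476*85 = -40460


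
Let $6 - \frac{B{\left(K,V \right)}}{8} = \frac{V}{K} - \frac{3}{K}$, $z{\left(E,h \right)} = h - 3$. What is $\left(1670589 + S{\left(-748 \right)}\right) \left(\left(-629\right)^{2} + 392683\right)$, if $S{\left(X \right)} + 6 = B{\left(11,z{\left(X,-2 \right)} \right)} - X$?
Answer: $\frac{14493520419492}{11} \approx 1.3176 \cdot 10^{12}$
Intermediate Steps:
$z{\left(E,h \right)} = -3 + h$ ($z{\left(E,h \right)} = h - 3 = -3 + h$)
$B{\left(K,V \right)} = 48 + \frac{24}{K} - \frac{8 V}{K}$ ($B{\left(K,V \right)} = 48 - 8 \left(\frac{V}{K} - \frac{3}{K}\right) = 48 - 8 \left(- \frac{3}{K} + \frac{V}{K}\right) = 48 - \left(- \frac{24}{K} + \frac{8 V}{K}\right) = 48 + \frac{24}{K} - \frac{8 V}{K}$)
$S{\left(X \right)} = \frac{526}{11} - X$ ($S{\left(X \right)} = -6 - \left(X - \frac{8 \left(3 - \left(-3 - 2\right) + 6 \cdot 11\right)}{11}\right) = -6 - \left(X - \frac{8 \left(3 - -5 + 66\right)}{11}\right) = -6 - \left(X - \frac{8 \left(3 + 5 + 66\right)}{11}\right) = -6 - \left(- \frac{592}{11} + X\right) = \frac{526}{11} - X$)
$\left(1670589 + S{\left(-748 \right)}\right) \left(\left(-629\right)^{2} + 392683\right) = \left(1670589 + \left(\frac{526}{11} - -748\right)\right) \left(\left(-629\right)^{2} + 392683\right) = \left(1670589 + \left(\frac{526}{11} + 748\right)\right) \left(395641 + 392683\right) = \left(1670589 + \frac{8754}{11}\right) 788324 = \frac{18385233}{11} \cdot 788324 = \frac{14493520419492}{11}$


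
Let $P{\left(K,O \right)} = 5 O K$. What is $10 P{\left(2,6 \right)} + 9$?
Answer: $609$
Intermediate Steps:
$P{\left(K,O \right)} = 5 K O$
$10 P{\left(2,6 \right)} + 9 = 10 \cdot 5 \cdot 2 \cdot 6 + 9 = 10 \cdot 60 + 9 = 600 + 9 = 609$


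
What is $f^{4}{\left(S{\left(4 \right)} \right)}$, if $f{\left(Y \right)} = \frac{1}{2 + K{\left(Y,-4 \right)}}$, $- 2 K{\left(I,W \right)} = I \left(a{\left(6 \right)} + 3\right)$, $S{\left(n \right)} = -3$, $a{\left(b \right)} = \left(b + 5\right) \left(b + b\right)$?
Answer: $\frac{16}{27982932961} \approx 5.7178 \cdot 10^{-10}$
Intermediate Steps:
$a{\left(b \right)} = 2 b \left(5 + b\right)$ ($a{\left(b \right)} = \left(5 + b\right) 2 b = 2 b \left(5 + b\right)$)
$K{\left(I,W \right)} = - \frac{135 I}{2}$ ($K{\left(I,W \right)} = - \frac{I \left(2 \cdot 6 \left(5 + 6\right) + 3\right)}{2} = - \frac{I \left(2 \cdot 6 \cdot 11 + 3\right)}{2} = - \frac{I \left(132 + 3\right)}{2} = - \frac{I 135}{2} = - \frac{135 I}{2}$)
$f{\left(Y \right)} = \frac{1}{2 - \frac{135 Y}{2}}$
$f^{4}{\left(S{\left(4 \right)} \right)} = \left(- \frac{2}{-4 + 135 \left(-3\right)}\right)^{4} = \left(- \frac{2}{-4 - 405}\right)^{4} = \left(- \frac{2}{-409}\right)^{4} = \left(\left(-2\right) \left(- \frac{1}{409}\right)\right)^{4} = \left(\frac{2}{409}\right)^{4} = \frac{16}{27982932961}$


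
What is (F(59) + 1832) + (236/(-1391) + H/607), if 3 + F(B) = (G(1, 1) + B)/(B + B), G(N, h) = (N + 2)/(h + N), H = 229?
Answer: 364596532537/199263532 ≈ 1829.7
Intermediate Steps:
G(N, h) = (2 + N)/(N + h)
F(B) = -3 + (3/2 + B)/(2*B) (F(B) = -3 + ((2 + 1)/(1 + 1) + B)/(B + B) = -3 + (3/2 + B)/((2*B)) = -3 + ((1/2)*3 + B)*(1/(2*B)) = -3 + (3/2 + B)*(1/(2*B)) = -3 + (3/2 + B)/(2*B))
(F(59) + 1832) + (236/(-1391) + H/607) = ((1/4)*(3 - 10*59)/59 + 1832) + (236/(-1391) + 229/607) = ((1/4)*(1/59)*(3 - 590) + 1832) + (236*(-1/1391) + 229*(1/607)) = ((1/4)*(1/59)*(-587) + 1832) + (-236/1391 + 229/607) = (-587/236 + 1832) + 175287/844337 = 431765/236 + 175287/844337 = 364596532537/199263532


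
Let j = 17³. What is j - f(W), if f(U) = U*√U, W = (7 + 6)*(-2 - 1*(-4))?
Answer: 4913 - 26*√26 ≈ 4780.4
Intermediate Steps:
W = 26 (W = 13*(-2 + 4) = 13*2 = 26)
j = 4913
f(U) = U^(3/2)
j - f(W) = 4913 - 26^(3/2) = 4913 - 26*√26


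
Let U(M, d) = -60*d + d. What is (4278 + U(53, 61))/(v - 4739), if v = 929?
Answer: -679/3810 ≈ -0.17822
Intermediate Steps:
U(M, d) = -59*d
(4278 + U(53, 61))/(v - 4739) = (4278 - 59*61)/(929 - 4739) = (4278 - 3599)/(-3810) = 679*(-1/3810) = -679/3810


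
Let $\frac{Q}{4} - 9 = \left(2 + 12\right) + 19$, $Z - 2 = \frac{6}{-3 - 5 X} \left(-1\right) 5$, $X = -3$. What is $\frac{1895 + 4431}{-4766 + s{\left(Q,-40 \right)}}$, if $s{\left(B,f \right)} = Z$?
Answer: $- \frac{12652}{9533} \approx -1.3272$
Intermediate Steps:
$Z = - \frac{1}{2}$ ($Z = 2 + \frac{6}{-3 - -15} \left(-1\right) 5 = 2 + \frac{6}{-3 + 15} \left(-1\right) 5 = 2 + \frac{6}{12} \left(-1\right) 5 = 2 + 6 \cdot \frac{1}{12} \left(-1\right) 5 = 2 + \frac{1}{2} \left(-1\right) 5 = 2 - \frac{5}{2} = - \frac{1}{2} \approx -0.5$)
$Q = 168$ ($Q = 36 + 4 \left(\left(2 + 12\right) + 19\right) = 36 + 4 \left(14 + 19\right) = 36 + 4 \cdot 33 = 36 + 132 = 168$)
$s{\left(B,f \right)} = - \frac{1}{2}$
$\frac{1895 + 4431}{-4766 + s{\left(Q,-40 \right)}} = \frac{1895 + 4431}{-4766 - \frac{1}{2}} = \frac{6326}{- \frac{9533}{2}} = 6326 \left(- \frac{2}{9533}\right) = - \frac{12652}{9533}$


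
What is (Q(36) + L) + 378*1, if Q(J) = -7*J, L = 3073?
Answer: 3199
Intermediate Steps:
(Q(36) + L) + 378*1 = (-7*36 + 3073) + 378*1 = (-252 + 3073) + 378 = 2821 + 378 = 3199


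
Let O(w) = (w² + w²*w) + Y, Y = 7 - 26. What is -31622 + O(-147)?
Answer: -3186555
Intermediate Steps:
Y = -19
O(w) = -19 + w² + w³ (O(w) = (w² + w²*w) - 19 = (w² + w³) - 19 = -19 + w² + w³)
-31622 + O(-147) = -31622 + (-19 + (-147)² + (-147)³) = -31622 + (-19 + 21609 - 3176523) = -31622 - 3154933 = -3186555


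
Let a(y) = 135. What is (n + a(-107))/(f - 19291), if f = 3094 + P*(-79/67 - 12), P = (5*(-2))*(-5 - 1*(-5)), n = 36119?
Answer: -36254/16197 ≈ -2.2383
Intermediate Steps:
P = 0 (P = -10*(-5 + 5) = -10*0 = 0)
f = 3094 (f = 3094 + 0*(-79/67 - 12) = 3094 + 0*(-883/67) = 3094 + 0 = 3094)
(n + a(-107))/(f - 19291) = (36119 + 135)/(3094 - 19291) = 36254/(-16197) = 36254*(-1/16197) = -36254/16197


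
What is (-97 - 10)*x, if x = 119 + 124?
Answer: -26001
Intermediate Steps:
x = 243
(-97 - 10)*x = (-97 - 10)*243 = -107*243 = -26001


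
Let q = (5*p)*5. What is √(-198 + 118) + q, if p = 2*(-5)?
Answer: -250 + 4*I*√5 ≈ -250.0 + 8.9443*I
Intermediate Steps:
p = -10
q = -250 (q = (5*(-10))*5 = -50*5 = -250)
√(-198 + 118) + q = √(-198 + 118) - 250 = √(-80) - 250 = 4*I*√5 - 250 = -250 + 4*I*√5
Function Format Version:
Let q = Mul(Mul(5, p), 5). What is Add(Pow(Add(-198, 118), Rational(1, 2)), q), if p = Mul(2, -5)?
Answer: Add(-250, Mul(4, I, Pow(5, Rational(1, 2)))) ≈ Add(-250.00, Mul(8.9443, I))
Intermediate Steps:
p = -10
q = -250 (q = Mul(Mul(5, -10), 5) = Mul(-50, 5) = -250)
Add(Pow(Add(-198, 118), Rational(1, 2)), q) = Add(Pow(Add(-198, 118), Rational(1, 2)), -250) = Add(Pow(-80, Rational(1, 2)), -250) = Add(Mul(4, I, Pow(5, Rational(1, 2))), -250) = Add(-250, Mul(4, I, Pow(5, Rational(1, 2))))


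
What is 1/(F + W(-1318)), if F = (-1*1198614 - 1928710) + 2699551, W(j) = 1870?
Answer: -1/425903 ≈ -2.3480e-6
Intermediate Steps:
F = -427773 (F = (-1198614 - 1928710) + 2699551 = -3127324 + 2699551 = -427773)
1/(F + W(-1318)) = 1/(-427773 + 1870) = 1/(-425903) = -1/425903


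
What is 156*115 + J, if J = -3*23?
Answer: 17871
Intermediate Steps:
J = -69
156*115 + J = 156*115 - 69 = 17940 - 69 = 17871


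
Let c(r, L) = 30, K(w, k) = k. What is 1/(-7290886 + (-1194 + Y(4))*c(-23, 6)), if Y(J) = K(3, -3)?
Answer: -1/7326796 ≈ -1.3649e-7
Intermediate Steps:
Y(J) = -3
1/(-7290886 + (-1194 + Y(4))*c(-23, 6)) = 1/(-7290886 + (-1194 - 3)*30) = 1/(-7290886 - 1197*30) = 1/(-7290886 - 35910) = 1/(-7326796) = -1/7326796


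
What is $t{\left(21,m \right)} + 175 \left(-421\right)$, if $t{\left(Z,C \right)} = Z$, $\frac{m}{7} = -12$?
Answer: $-73654$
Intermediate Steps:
$m = -84$ ($m = 7 \left(-12\right) = -84$)
$t{\left(21,m \right)} + 175 \left(-421\right) = 21 + 175 \left(-421\right) = 21 - 73675 = -73654$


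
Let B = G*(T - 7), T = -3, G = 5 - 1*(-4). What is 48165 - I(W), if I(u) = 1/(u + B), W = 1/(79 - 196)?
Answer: 507225732/10531 ≈ 48165.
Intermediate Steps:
G = 9 (G = 5 + 4 = 9)
W = -1/117 (W = 1/(-117) = -1/117 ≈ -0.0085470)
B = -90 (B = 9*(-3 - 7) = 9*(-10) = -90)
I(u) = 1/(-90 + u) (I(u) = 1/(u - 90) = 1/(-90 + u))
48165 - I(W) = 48165 - 1/(-90 - 1/117) = 48165 - 1/(-10531/117) = 48165 - 1*(-117/10531) = 48165 + 117/10531 = 507225732/10531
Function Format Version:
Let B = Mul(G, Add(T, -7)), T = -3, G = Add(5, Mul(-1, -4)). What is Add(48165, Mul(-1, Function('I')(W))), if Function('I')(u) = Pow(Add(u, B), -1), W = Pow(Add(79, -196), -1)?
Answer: Rational(507225732, 10531) ≈ 48165.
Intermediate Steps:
G = 9 (G = Add(5, 4) = 9)
W = Rational(-1, 117) (W = Pow(-117, -1) = Rational(-1, 117) ≈ -0.0085470)
B = -90 (B = Mul(9, Add(-3, -7)) = Mul(9, -10) = -90)
Function('I')(u) = Pow(Add(-90, u), -1) (Function('I')(u) = Pow(Add(u, -90), -1) = Pow(Add(-90, u), -1))
Add(48165, Mul(-1, Function('I')(W))) = Add(48165, Mul(-1, Pow(Add(-90, Rational(-1, 117)), -1))) = Add(48165, Mul(-1, Pow(Rational(-10531, 117), -1))) = Add(48165, Mul(-1, Rational(-117, 10531))) = Add(48165, Rational(117, 10531)) = Rational(507225732, 10531)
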